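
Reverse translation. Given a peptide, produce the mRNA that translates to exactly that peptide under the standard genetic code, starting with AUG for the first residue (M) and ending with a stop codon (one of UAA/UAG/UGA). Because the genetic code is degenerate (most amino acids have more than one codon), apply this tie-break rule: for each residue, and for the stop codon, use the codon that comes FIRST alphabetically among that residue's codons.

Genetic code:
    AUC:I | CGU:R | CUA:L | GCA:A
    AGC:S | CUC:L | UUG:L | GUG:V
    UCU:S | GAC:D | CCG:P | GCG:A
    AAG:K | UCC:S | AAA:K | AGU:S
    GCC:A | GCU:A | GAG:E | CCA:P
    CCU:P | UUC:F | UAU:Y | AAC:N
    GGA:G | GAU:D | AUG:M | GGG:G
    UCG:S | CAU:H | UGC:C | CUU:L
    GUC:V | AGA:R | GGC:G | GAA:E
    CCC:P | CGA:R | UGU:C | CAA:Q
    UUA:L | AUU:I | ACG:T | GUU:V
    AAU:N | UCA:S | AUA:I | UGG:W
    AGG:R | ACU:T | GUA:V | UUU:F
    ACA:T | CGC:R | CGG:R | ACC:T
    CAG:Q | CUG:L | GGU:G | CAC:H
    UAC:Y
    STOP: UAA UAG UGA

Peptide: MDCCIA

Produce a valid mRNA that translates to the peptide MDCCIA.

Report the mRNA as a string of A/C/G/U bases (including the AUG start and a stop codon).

residue 1: M -> AUG (start codon)
residue 2: D codons sorted = GAC,GAU -> pick first = GAC
residue 3: C codons sorted = UGC,UGU -> pick first = UGC
residue 4: C codons sorted = UGC,UGU -> pick first = UGC
residue 5: I codons sorted = AUA,AUC,AUU -> pick first = AUA
residue 6: A codons sorted = GCA,GCC,GCG,GCU -> pick first = GCA
terminator: stop codons sorted = UAA,UAG,UGA -> pick first = UAA

Answer: mRNA: AUGGACUGCUGCAUAGCAUAA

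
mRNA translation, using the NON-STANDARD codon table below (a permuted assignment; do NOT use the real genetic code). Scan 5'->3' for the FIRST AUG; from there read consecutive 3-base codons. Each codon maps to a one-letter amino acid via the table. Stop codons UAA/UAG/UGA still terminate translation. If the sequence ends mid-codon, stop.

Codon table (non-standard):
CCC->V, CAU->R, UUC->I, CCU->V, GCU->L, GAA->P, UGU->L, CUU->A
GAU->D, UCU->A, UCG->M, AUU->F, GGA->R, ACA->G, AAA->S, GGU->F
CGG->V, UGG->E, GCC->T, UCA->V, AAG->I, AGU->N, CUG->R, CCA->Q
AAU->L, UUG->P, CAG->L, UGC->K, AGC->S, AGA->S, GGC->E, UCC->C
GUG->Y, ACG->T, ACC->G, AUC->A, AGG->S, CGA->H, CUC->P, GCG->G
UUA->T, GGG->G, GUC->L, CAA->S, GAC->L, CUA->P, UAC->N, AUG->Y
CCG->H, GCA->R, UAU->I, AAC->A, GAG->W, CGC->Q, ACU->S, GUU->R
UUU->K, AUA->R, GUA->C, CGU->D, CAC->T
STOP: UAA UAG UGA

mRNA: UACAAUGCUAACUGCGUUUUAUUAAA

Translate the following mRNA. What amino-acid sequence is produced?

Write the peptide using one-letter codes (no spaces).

start AUG at pos 4
pos 4: AUG -> Y; peptide=Y
pos 7: CUA -> P; peptide=YP
pos 10: ACU -> S; peptide=YPS
pos 13: GCG -> G; peptide=YPSG
pos 16: UUU -> K; peptide=YPSGK
pos 19: UAU -> I; peptide=YPSGKI
pos 22: UAA -> STOP

Answer: YPSGKI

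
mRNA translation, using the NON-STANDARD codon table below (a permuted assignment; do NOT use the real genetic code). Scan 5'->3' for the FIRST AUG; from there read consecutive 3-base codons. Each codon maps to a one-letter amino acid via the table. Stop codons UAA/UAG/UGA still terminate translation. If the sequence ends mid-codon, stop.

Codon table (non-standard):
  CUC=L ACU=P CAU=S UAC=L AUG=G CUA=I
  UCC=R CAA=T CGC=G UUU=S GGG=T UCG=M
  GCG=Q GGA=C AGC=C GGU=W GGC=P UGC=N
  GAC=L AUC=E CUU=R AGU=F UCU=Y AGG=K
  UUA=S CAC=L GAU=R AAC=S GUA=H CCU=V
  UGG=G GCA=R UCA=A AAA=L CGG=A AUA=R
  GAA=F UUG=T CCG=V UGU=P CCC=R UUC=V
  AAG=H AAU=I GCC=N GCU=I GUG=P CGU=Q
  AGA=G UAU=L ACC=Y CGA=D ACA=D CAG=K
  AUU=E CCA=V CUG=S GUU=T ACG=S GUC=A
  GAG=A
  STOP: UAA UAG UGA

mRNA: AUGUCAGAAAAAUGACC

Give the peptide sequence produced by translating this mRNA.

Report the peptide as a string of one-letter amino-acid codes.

start AUG at pos 0
pos 0: AUG -> G; peptide=G
pos 3: UCA -> A; peptide=GA
pos 6: GAA -> F; peptide=GAF
pos 9: AAA -> L; peptide=GAFL
pos 12: UGA -> STOP

Answer: GAFL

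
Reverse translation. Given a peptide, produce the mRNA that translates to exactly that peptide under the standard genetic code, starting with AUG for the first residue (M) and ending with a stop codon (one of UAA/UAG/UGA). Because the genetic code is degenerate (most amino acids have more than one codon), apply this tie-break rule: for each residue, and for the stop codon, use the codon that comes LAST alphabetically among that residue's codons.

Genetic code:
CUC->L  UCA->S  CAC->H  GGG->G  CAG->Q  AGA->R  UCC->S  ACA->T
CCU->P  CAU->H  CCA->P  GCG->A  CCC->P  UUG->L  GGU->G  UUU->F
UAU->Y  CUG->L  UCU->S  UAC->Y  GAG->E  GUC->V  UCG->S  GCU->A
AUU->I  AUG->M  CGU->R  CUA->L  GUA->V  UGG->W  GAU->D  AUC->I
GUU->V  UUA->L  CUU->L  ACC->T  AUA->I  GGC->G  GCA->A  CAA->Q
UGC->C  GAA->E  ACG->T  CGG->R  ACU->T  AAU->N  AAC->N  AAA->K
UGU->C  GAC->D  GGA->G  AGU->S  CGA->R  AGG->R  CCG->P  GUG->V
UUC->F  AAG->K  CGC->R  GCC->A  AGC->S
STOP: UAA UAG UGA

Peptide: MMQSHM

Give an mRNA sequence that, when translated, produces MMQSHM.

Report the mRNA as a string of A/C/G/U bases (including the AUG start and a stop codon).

Answer: mRNA: AUGAUGCAGUCUCAUAUGUGA

Derivation:
residue 1: M -> AUG (start codon)
residue 2: M -> AUG (only codon)
residue 3: Q codons sorted = CAA,CAG -> pick last = CAG
residue 4: S codons sorted = AGC,AGU,UCA,UCC,UCG,UCU -> pick last = UCU
residue 5: H codons sorted = CAC,CAU -> pick last = CAU
residue 6: M -> AUG (only codon)
terminator: stop codons sorted = UAA,UAG,UGA -> pick last = UGA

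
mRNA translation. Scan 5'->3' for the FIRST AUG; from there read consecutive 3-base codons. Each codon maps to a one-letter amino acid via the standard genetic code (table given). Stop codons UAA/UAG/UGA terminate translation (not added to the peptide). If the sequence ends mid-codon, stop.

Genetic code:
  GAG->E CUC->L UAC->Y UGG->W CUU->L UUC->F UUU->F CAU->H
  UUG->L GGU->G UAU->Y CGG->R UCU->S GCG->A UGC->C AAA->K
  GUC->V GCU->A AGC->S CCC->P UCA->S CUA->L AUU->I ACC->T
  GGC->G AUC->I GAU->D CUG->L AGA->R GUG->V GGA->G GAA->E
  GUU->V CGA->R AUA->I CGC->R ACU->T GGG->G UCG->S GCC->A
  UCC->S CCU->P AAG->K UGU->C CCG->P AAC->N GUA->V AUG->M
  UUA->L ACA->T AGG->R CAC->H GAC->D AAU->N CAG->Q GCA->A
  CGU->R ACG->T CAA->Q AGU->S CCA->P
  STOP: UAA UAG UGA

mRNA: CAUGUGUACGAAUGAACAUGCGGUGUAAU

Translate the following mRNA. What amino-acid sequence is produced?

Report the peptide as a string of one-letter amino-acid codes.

start AUG at pos 1
pos 1: AUG -> M; peptide=M
pos 4: UGU -> C; peptide=MC
pos 7: ACG -> T; peptide=MCT
pos 10: AAU -> N; peptide=MCTN
pos 13: GAA -> E; peptide=MCTNE
pos 16: CAU -> H; peptide=MCTNEH
pos 19: GCG -> A; peptide=MCTNEHA
pos 22: GUG -> V; peptide=MCTNEHAV
pos 25: UAA -> STOP

Answer: MCTNEHAV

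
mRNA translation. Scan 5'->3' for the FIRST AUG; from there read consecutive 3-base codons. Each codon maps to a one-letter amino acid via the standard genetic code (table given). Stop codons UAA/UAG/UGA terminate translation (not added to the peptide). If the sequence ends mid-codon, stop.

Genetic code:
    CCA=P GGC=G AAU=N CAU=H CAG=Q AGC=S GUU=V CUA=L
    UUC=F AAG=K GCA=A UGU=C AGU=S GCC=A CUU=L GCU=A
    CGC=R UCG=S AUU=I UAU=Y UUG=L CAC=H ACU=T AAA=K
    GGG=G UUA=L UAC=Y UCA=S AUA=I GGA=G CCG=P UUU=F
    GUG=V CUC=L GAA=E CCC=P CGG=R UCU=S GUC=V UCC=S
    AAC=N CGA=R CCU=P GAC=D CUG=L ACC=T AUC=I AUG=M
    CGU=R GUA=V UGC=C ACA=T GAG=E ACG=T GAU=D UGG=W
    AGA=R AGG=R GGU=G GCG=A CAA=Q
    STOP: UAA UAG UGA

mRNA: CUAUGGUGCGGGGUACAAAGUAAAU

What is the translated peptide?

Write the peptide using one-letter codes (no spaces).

start AUG at pos 2
pos 2: AUG -> M; peptide=M
pos 5: GUG -> V; peptide=MV
pos 8: CGG -> R; peptide=MVR
pos 11: GGU -> G; peptide=MVRG
pos 14: ACA -> T; peptide=MVRGT
pos 17: AAG -> K; peptide=MVRGTK
pos 20: UAA -> STOP

Answer: MVRGTK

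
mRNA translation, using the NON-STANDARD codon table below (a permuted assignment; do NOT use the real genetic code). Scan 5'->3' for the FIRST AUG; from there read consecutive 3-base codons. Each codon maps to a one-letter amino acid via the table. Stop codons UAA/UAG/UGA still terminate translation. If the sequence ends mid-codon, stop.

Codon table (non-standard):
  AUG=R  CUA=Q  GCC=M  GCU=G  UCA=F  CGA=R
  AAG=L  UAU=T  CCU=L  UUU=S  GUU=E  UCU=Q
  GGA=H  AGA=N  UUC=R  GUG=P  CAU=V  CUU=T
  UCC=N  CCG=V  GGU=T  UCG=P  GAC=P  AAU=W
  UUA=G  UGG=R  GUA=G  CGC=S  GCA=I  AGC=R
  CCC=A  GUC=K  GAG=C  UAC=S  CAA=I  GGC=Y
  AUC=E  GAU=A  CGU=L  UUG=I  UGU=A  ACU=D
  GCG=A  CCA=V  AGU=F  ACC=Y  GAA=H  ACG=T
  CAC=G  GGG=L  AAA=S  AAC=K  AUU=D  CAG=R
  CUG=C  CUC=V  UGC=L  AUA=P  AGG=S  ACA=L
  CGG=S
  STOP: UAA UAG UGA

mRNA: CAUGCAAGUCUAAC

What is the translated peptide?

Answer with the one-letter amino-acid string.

Answer: RIK

Derivation:
start AUG at pos 1
pos 1: AUG -> R; peptide=R
pos 4: CAA -> I; peptide=RI
pos 7: GUC -> K; peptide=RIK
pos 10: UAA -> STOP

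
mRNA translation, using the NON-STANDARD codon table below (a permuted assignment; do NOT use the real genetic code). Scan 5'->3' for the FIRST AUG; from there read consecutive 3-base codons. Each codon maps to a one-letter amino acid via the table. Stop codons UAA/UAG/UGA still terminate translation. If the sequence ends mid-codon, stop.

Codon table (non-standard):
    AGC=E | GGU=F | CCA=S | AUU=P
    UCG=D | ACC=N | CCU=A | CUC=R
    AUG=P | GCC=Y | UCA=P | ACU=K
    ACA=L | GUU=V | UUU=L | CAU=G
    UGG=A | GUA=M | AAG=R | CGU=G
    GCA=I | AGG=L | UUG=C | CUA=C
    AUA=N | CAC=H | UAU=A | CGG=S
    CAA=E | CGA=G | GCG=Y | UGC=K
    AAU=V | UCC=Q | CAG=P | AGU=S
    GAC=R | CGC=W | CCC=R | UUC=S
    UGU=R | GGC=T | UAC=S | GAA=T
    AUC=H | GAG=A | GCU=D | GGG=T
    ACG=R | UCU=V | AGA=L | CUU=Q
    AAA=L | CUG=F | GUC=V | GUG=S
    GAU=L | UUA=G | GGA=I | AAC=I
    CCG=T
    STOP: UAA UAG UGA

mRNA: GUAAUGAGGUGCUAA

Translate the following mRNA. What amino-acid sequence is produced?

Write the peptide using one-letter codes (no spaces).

Answer: PLK

Derivation:
start AUG at pos 3
pos 3: AUG -> P; peptide=P
pos 6: AGG -> L; peptide=PL
pos 9: UGC -> K; peptide=PLK
pos 12: UAA -> STOP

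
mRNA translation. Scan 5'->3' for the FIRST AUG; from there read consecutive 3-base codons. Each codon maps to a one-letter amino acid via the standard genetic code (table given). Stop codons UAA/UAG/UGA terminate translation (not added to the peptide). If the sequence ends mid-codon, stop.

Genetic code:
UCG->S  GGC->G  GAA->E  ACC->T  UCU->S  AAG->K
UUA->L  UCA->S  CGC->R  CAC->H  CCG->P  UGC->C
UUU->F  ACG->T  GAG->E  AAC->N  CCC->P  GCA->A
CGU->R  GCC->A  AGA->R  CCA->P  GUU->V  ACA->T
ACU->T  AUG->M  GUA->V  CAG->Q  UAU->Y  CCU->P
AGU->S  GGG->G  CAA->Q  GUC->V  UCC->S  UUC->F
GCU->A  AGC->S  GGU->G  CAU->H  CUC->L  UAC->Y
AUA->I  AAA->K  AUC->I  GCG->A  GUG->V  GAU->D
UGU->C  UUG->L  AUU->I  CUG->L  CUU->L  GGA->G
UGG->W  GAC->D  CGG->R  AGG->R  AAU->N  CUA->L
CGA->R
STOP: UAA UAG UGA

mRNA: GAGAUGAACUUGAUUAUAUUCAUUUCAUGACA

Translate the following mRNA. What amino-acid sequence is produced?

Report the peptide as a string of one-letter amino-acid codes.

Answer: MNLIIFIS

Derivation:
start AUG at pos 3
pos 3: AUG -> M; peptide=M
pos 6: AAC -> N; peptide=MN
pos 9: UUG -> L; peptide=MNL
pos 12: AUU -> I; peptide=MNLI
pos 15: AUA -> I; peptide=MNLII
pos 18: UUC -> F; peptide=MNLIIF
pos 21: AUU -> I; peptide=MNLIIFI
pos 24: UCA -> S; peptide=MNLIIFIS
pos 27: UGA -> STOP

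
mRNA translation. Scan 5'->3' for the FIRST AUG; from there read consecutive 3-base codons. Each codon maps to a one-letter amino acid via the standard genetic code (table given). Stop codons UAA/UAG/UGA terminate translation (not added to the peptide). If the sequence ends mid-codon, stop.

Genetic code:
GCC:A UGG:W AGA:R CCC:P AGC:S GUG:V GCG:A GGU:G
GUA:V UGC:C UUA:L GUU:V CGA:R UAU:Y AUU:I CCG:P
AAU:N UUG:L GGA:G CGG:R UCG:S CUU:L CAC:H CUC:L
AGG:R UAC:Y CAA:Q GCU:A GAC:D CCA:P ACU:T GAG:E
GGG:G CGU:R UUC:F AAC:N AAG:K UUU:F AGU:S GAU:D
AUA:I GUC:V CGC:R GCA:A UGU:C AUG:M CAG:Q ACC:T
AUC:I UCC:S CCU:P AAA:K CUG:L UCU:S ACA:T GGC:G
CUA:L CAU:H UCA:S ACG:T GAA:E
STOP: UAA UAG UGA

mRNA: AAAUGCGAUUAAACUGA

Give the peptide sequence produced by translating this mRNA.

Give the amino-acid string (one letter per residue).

start AUG at pos 2
pos 2: AUG -> M; peptide=M
pos 5: CGA -> R; peptide=MR
pos 8: UUA -> L; peptide=MRL
pos 11: AAC -> N; peptide=MRLN
pos 14: UGA -> STOP

Answer: MRLN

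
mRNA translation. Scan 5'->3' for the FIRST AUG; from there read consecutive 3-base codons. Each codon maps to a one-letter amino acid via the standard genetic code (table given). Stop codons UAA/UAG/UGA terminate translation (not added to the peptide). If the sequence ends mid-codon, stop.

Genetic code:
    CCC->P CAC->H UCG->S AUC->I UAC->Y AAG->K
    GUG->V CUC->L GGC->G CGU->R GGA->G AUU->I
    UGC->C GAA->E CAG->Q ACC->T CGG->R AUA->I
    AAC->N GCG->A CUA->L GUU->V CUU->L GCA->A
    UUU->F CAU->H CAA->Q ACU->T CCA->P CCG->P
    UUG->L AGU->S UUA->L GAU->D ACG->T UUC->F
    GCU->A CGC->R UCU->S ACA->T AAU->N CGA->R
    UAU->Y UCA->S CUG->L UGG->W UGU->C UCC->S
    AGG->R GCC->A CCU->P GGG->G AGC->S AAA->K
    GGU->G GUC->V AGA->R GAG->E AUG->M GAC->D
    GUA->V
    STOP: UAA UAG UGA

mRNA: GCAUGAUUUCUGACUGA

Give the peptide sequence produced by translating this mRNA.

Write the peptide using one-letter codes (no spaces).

start AUG at pos 2
pos 2: AUG -> M; peptide=M
pos 5: AUU -> I; peptide=MI
pos 8: UCU -> S; peptide=MIS
pos 11: GAC -> D; peptide=MISD
pos 14: UGA -> STOP

Answer: MISD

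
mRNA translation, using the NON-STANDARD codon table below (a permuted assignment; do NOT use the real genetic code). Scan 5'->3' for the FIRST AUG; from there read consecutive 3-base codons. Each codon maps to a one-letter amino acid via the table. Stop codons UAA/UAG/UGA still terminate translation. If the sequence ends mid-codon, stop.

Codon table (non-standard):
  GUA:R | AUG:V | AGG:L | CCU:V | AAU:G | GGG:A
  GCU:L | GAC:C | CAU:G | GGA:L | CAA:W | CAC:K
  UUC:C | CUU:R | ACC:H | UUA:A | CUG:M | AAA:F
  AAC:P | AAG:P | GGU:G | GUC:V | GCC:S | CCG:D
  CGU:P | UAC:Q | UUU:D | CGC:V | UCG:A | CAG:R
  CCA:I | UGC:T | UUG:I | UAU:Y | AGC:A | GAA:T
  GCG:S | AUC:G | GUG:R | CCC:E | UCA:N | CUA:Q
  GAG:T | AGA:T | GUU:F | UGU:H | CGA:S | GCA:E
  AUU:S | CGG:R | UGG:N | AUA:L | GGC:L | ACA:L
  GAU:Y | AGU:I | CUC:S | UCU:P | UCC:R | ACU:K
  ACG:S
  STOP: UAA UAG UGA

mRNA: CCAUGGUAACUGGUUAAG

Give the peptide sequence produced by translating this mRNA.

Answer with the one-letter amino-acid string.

Answer: VRKG

Derivation:
start AUG at pos 2
pos 2: AUG -> V; peptide=V
pos 5: GUA -> R; peptide=VR
pos 8: ACU -> K; peptide=VRK
pos 11: GGU -> G; peptide=VRKG
pos 14: UAA -> STOP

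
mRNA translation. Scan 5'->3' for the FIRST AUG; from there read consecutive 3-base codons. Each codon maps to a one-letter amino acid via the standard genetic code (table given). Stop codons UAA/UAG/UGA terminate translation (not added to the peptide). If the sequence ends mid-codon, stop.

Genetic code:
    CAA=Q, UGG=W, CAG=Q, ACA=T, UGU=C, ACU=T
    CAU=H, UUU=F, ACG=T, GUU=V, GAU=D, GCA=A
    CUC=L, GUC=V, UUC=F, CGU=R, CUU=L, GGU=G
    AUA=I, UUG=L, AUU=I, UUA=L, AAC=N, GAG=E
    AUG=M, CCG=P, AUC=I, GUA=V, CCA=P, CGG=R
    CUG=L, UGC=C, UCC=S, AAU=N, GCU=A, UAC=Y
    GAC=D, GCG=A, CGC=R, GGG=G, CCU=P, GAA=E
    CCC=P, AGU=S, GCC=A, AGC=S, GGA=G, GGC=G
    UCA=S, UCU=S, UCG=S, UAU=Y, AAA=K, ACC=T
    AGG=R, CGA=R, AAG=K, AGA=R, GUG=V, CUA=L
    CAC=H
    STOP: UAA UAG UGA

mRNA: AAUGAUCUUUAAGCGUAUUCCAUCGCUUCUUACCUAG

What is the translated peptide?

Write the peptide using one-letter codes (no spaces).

Answer: MIFKRIPSLLT

Derivation:
start AUG at pos 1
pos 1: AUG -> M; peptide=M
pos 4: AUC -> I; peptide=MI
pos 7: UUU -> F; peptide=MIF
pos 10: AAG -> K; peptide=MIFK
pos 13: CGU -> R; peptide=MIFKR
pos 16: AUU -> I; peptide=MIFKRI
pos 19: CCA -> P; peptide=MIFKRIP
pos 22: UCG -> S; peptide=MIFKRIPS
pos 25: CUU -> L; peptide=MIFKRIPSL
pos 28: CUU -> L; peptide=MIFKRIPSLL
pos 31: ACC -> T; peptide=MIFKRIPSLLT
pos 34: UAG -> STOP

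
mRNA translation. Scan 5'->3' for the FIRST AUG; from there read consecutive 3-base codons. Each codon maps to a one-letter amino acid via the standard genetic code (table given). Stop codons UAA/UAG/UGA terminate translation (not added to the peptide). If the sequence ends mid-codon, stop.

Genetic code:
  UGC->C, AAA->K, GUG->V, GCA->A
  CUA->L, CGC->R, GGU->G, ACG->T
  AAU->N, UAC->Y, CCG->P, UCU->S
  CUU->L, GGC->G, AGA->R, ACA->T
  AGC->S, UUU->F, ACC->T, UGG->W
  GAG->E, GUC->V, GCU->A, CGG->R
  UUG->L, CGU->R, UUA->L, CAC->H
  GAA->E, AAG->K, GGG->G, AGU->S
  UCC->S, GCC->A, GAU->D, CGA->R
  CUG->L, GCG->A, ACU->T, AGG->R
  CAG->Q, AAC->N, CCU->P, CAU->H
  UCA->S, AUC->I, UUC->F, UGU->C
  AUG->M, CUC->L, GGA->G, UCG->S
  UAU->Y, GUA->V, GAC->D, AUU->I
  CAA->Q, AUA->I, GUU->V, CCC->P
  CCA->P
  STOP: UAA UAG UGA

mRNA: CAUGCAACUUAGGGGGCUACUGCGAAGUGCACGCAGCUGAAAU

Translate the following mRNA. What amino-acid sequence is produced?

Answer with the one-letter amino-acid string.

Answer: MQLRGLLRSARS

Derivation:
start AUG at pos 1
pos 1: AUG -> M; peptide=M
pos 4: CAA -> Q; peptide=MQ
pos 7: CUU -> L; peptide=MQL
pos 10: AGG -> R; peptide=MQLR
pos 13: GGG -> G; peptide=MQLRG
pos 16: CUA -> L; peptide=MQLRGL
pos 19: CUG -> L; peptide=MQLRGLL
pos 22: CGA -> R; peptide=MQLRGLLR
pos 25: AGU -> S; peptide=MQLRGLLRS
pos 28: GCA -> A; peptide=MQLRGLLRSA
pos 31: CGC -> R; peptide=MQLRGLLRSAR
pos 34: AGC -> S; peptide=MQLRGLLRSARS
pos 37: UGA -> STOP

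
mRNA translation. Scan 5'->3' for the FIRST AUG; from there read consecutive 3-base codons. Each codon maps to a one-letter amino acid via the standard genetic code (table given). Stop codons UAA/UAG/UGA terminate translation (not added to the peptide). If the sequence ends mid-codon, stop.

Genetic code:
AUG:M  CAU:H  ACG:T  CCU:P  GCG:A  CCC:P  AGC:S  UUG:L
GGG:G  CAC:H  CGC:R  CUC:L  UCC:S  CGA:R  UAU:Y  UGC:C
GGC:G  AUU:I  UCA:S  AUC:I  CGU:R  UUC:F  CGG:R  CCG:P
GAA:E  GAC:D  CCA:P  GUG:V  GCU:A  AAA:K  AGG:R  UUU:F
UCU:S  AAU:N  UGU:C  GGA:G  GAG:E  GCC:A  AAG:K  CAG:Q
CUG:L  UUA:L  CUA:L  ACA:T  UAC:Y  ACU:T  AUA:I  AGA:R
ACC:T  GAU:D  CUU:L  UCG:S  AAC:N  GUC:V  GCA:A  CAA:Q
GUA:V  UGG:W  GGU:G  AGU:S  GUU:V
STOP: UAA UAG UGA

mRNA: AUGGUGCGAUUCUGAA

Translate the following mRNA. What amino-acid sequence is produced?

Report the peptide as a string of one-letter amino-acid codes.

start AUG at pos 0
pos 0: AUG -> M; peptide=M
pos 3: GUG -> V; peptide=MV
pos 6: CGA -> R; peptide=MVR
pos 9: UUC -> F; peptide=MVRF
pos 12: UGA -> STOP

Answer: MVRF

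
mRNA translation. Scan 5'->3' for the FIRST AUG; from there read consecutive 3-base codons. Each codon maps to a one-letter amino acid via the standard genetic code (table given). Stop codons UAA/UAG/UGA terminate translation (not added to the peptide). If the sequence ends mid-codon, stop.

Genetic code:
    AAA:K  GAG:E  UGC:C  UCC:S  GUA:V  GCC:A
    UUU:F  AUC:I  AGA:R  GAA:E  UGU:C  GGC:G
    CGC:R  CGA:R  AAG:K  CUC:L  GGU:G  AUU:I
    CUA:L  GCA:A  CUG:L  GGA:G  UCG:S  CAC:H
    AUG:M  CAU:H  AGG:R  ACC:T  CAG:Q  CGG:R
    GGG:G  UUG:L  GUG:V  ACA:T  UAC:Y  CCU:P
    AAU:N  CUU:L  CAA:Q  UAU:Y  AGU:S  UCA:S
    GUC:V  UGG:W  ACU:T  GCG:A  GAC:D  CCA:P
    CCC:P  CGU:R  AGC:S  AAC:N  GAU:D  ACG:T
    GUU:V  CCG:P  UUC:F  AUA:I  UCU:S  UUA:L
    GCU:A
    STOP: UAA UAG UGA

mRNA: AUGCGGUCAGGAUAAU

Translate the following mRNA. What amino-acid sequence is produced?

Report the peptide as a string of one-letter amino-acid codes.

start AUG at pos 0
pos 0: AUG -> M; peptide=M
pos 3: CGG -> R; peptide=MR
pos 6: UCA -> S; peptide=MRS
pos 9: GGA -> G; peptide=MRSG
pos 12: UAA -> STOP

Answer: MRSG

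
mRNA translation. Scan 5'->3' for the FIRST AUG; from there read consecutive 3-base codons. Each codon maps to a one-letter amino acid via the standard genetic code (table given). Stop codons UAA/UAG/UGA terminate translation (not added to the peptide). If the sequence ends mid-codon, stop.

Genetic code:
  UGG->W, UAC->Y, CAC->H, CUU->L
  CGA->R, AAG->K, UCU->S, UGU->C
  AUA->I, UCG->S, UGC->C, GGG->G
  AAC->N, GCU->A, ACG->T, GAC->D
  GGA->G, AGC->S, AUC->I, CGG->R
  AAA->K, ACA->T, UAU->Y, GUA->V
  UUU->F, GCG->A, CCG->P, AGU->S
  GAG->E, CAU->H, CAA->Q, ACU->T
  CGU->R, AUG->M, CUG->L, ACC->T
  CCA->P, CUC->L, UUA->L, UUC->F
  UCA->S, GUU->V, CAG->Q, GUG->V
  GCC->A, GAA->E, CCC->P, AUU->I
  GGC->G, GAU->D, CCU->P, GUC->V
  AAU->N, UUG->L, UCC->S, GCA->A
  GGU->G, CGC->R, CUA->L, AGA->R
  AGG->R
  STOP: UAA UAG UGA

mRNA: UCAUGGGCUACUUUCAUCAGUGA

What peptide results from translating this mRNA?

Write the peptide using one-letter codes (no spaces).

start AUG at pos 2
pos 2: AUG -> M; peptide=M
pos 5: GGC -> G; peptide=MG
pos 8: UAC -> Y; peptide=MGY
pos 11: UUU -> F; peptide=MGYF
pos 14: CAU -> H; peptide=MGYFH
pos 17: CAG -> Q; peptide=MGYFHQ
pos 20: UGA -> STOP

Answer: MGYFHQ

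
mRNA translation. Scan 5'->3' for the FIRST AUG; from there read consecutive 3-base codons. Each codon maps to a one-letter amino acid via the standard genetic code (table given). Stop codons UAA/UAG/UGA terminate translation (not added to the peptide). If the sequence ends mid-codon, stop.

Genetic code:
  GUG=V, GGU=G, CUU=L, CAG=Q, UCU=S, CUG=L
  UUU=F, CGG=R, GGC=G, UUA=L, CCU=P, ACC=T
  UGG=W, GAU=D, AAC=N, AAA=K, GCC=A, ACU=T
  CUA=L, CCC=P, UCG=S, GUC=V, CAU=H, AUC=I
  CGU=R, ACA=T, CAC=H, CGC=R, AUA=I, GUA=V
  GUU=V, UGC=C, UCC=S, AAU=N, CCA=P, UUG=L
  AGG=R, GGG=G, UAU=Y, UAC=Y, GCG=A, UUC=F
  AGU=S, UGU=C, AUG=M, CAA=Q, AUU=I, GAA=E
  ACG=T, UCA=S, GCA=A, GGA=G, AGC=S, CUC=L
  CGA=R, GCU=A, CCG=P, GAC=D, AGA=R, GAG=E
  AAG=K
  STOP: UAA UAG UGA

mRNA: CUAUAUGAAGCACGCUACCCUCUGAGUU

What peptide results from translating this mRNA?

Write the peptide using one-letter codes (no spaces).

start AUG at pos 4
pos 4: AUG -> M; peptide=M
pos 7: AAG -> K; peptide=MK
pos 10: CAC -> H; peptide=MKH
pos 13: GCU -> A; peptide=MKHA
pos 16: ACC -> T; peptide=MKHAT
pos 19: CUC -> L; peptide=MKHATL
pos 22: UGA -> STOP

Answer: MKHATL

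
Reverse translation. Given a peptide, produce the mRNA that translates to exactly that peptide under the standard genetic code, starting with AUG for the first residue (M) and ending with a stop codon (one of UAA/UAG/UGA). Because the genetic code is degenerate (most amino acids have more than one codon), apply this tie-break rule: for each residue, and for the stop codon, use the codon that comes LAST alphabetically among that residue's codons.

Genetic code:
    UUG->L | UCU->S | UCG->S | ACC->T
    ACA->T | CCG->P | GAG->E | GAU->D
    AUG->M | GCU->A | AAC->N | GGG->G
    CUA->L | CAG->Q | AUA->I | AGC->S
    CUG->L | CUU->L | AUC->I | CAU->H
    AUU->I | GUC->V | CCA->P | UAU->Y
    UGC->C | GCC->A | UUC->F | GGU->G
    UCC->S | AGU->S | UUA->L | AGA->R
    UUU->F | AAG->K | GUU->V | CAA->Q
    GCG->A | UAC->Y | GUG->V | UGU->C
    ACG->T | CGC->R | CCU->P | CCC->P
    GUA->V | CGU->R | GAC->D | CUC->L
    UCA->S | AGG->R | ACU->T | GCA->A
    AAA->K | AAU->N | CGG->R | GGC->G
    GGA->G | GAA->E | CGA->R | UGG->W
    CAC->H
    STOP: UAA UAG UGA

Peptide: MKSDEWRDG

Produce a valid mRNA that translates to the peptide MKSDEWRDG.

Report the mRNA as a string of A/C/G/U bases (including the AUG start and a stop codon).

Answer: mRNA: AUGAAGUCUGAUGAGUGGCGUGAUGGUUGA

Derivation:
residue 1: M -> AUG (start codon)
residue 2: K codons sorted = AAA,AAG -> pick last = AAG
residue 3: S codons sorted = AGC,AGU,UCA,UCC,UCG,UCU -> pick last = UCU
residue 4: D codons sorted = GAC,GAU -> pick last = GAU
residue 5: E codons sorted = GAA,GAG -> pick last = GAG
residue 6: W -> UGG (only codon)
residue 7: R codons sorted = AGA,AGG,CGA,CGC,CGG,CGU -> pick last = CGU
residue 8: D codons sorted = GAC,GAU -> pick last = GAU
residue 9: G codons sorted = GGA,GGC,GGG,GGU -> pick last = GGU
terminator: stop codons sorted = UAA,UAG,UGA -> pick last = UGA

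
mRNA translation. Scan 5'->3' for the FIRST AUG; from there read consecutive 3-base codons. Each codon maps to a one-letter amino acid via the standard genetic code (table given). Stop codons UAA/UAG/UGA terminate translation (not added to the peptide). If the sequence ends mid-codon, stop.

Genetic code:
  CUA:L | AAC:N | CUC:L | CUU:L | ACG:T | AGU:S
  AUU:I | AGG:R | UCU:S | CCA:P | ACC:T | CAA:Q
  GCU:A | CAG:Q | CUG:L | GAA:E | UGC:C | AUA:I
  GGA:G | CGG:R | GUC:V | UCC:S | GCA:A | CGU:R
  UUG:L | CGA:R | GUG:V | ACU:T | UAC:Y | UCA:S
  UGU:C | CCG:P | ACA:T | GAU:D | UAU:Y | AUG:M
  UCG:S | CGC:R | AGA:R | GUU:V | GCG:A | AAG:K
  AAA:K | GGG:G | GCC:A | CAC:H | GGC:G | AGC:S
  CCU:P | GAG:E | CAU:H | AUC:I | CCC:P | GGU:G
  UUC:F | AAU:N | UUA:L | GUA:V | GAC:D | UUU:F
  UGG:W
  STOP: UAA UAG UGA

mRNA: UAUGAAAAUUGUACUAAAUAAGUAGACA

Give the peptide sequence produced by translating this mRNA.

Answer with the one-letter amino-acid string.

start AUG at pos 1
pos 1: AUG -> M; peptide=M
pos 4: AAA -> K; peptide=MK
pos 7: AUU -> I; peptide=MKI
pos 10: GUA -> V; peptide=MKIV
pos 13: CUA -> L; peptide=MKIVL
pos 16: AAU -> N; peptide=MKIVLN
pos 19: AAG -> K; peptide=MKIVLNK
pos 22: UAG -> STOP

Answer: MKIVLNK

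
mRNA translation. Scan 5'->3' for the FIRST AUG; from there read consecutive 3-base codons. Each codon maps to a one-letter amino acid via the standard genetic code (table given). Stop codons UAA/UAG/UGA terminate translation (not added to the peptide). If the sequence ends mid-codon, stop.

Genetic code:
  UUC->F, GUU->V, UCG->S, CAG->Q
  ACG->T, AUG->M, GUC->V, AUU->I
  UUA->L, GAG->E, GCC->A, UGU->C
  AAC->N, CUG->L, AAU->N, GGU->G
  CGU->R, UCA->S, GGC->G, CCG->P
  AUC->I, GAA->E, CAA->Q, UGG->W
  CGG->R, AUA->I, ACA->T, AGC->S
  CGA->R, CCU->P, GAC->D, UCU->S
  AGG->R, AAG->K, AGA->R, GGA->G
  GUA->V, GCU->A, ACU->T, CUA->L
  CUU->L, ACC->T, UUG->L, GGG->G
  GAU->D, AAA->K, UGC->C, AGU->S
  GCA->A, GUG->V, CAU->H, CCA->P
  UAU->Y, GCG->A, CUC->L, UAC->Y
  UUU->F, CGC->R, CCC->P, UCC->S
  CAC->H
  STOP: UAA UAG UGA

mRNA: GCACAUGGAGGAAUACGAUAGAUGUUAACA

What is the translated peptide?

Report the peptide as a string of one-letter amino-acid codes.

Answer: MEEYDRC

Derivation:
start AUG at pos 4
pos 4: AUG -> M; peptide=M
pos 7: GAG -> E; peptide=ME
pos 10: GAA -> E; peptide=MEE
pos 13: UAC -> Y; peptide=MEEY
pos 16: GAU -> D; peptide=MEEYD
pos 19: AGA -> R; peptide=MEEYDR
pos 22: UGU -> C; peptide=MEEYDRC
pos 25: UAA -> STOP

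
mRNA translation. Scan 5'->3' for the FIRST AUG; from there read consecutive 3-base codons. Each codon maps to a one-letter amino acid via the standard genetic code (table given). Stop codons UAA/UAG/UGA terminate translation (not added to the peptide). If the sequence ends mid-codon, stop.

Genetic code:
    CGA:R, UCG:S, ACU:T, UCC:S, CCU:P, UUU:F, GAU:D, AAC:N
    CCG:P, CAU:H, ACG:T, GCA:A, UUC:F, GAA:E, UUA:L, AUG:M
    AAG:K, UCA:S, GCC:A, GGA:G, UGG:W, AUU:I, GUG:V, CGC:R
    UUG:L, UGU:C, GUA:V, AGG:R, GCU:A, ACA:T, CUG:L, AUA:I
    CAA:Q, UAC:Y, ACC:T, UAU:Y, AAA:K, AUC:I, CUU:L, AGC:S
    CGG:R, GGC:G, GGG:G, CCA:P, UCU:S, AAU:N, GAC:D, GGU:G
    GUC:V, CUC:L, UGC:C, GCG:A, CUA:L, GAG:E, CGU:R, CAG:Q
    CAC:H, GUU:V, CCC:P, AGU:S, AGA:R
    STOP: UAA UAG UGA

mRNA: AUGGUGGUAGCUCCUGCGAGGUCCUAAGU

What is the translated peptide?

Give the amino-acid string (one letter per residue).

start AUG at pos 0
pos 0: AUG -> M; peptide=M
pos 3: GUG -> V; peptide=MV
pos 6: GUA -> V; peptide=MVV
pos 9: GCU -> A; peptide=MVVA
pos 12: CCU -> P; peptide=MVVAP
pos 15: GCG -> A; peptide=MVVAPA
pos 18: AGG -> R; peptide=MVVAPAR
pos 21: UCC -> S; peptide=MVVAPARS
pos 24: UAA -> STOP

Answer: MVVAPARS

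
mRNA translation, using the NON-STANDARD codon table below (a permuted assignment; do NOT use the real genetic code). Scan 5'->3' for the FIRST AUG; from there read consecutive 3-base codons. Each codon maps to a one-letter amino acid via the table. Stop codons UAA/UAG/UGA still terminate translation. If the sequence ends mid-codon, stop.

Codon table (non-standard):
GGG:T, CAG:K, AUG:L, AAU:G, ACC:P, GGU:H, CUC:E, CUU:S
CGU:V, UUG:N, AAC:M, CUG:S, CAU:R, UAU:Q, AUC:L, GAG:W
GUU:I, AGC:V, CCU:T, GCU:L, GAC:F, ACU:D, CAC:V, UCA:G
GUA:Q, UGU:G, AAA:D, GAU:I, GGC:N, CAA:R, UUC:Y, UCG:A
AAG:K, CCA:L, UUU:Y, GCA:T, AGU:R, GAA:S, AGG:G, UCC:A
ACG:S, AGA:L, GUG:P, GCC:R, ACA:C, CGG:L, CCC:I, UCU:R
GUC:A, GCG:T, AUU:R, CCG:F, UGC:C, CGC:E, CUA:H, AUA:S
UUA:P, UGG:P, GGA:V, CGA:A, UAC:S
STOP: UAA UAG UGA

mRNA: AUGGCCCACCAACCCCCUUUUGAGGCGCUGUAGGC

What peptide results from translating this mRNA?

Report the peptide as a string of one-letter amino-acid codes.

Answer: LRVRITYWTS

Derivation:
start AUG at pos 0
pos 0: AUG -> L; peptide=L
pos 3: GCC -> R; peptide=LR
pos 6: CAC -> V; peptide=LRV
pos 9: CAA -> R; peptide=LRVR
pos 12: CCC -> I; peptide=LRVRI
pos 15: CCU -> T; peptide=LRVRIT
pos 18: UUU -> Y; peptide=LRVRITY
pos 21: GAG -> W; peptide=LRVRITYW
pos 24: GCG -> T; peptide=LRVRITYWT
pos 27: CUG -> S; peptide=LRVRITYWTS
pos 30: UAG -> STOP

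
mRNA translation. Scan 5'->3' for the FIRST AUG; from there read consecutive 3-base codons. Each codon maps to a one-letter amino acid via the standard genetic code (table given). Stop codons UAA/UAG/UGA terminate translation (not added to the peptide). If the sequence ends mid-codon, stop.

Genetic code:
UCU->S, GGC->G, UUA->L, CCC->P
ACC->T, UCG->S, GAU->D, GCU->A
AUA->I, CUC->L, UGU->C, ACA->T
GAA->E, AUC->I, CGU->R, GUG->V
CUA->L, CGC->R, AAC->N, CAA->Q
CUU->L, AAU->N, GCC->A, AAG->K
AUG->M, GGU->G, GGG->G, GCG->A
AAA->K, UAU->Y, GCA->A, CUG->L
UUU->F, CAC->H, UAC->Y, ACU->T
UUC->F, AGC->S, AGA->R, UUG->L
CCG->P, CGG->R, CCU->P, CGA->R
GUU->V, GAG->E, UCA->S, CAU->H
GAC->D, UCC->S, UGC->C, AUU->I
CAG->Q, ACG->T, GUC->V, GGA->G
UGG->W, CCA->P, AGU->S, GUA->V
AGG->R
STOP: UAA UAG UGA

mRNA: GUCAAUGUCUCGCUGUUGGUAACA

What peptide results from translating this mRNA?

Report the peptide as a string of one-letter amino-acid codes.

Answer: MSRCW

Derivation:
start AUG at pos 4
pos 4: AUG -> M; peptide=M
pos 7: UCU -> S; peptide=MS
pos 10: CGC -> R; peptide=MSR
pos 13: UGU -> C; peptide=MSRC
pos 16: UGG -> W; peptide=MSRCW
pos 19: UAA -> STOP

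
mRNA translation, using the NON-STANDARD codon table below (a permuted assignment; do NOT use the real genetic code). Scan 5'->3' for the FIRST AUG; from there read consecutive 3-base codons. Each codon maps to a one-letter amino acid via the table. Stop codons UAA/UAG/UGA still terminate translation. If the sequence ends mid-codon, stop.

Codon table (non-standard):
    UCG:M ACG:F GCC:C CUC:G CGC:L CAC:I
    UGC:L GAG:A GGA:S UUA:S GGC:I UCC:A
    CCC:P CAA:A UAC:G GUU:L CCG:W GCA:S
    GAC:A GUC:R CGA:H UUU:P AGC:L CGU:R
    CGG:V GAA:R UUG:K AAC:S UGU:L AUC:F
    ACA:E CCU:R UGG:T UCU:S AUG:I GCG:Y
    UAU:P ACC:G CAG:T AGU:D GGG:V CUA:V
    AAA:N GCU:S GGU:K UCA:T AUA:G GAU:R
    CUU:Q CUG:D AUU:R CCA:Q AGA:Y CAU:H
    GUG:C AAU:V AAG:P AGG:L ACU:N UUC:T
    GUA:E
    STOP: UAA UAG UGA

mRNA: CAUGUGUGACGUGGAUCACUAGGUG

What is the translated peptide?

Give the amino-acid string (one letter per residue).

start AUG at pos 1
pos 1: AUG -> I; peptide=I
pos 4: UGU -> L; peptide=IL
pos 7: GAC -> A; peptide=ILA
pos 10: GUG -> C; peptide=ILAC
pos 13: GAU -> R; peptide=ILACR
pos 16: CAC -> I; peptide=ILACRI
pos 19: UAG -> STOP

Answer: ILACRI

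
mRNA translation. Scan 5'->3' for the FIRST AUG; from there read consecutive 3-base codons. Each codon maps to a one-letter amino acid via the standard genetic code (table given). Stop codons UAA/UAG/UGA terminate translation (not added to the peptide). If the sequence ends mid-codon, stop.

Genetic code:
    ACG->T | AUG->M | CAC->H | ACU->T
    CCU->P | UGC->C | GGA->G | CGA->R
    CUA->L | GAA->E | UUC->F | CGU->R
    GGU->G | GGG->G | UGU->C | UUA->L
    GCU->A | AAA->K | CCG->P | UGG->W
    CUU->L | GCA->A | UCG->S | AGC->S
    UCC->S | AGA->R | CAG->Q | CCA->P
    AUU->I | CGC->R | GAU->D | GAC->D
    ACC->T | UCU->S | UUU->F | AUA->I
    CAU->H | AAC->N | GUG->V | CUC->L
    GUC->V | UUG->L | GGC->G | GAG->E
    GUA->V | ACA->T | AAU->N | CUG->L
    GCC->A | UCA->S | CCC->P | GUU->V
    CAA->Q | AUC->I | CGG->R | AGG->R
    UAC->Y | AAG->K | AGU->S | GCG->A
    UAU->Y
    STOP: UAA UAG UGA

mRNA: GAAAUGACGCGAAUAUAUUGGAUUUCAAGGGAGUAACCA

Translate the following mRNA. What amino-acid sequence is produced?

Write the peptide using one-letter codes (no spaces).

start AUG at pos 3
pos 3: AUG -> M; peptide=M
pos 6: ACG -> T; peptide=MT
pos 9: CGA -> R; peptide=MTR
pos 12: AUA -> I; peptide=MTRI
pos 15: UAU -> Y; peptide=MTRIY
pos 18: UGG -> W; peptide=MTRIYW
pos 21: AUU -> I; peptide=MTRIYWI
pos 24: UCA -> S; peptide=MTRIYWIS
pos 27: AGG -> R; peptide=MTRIYWISR
pos 30: GAG -> E; peptide=MTRIYWISRE
pos 33: UAA -> STOP

Answer: MTRIYWISRE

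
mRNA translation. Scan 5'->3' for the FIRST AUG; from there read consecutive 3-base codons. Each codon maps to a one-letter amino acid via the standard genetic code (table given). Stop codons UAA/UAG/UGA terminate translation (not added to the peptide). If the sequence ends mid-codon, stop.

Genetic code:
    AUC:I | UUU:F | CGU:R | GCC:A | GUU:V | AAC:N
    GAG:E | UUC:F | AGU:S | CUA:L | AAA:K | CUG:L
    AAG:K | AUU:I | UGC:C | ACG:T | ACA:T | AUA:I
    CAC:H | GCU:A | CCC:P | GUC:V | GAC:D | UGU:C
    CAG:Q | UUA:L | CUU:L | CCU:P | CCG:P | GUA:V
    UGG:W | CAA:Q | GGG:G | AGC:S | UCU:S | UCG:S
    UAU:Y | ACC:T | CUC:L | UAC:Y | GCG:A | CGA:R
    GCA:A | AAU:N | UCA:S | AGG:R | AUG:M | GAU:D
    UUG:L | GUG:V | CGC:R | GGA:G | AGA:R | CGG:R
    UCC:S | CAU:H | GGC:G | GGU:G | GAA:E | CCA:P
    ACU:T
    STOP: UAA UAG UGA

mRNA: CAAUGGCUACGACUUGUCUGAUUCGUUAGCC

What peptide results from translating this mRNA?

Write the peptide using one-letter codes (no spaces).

Answer: MATTCLIR

Derivation:
start AUG at pos 2
pos 2: AUG -> M; peptide=M
pos 5: GCU -> A; peptide=MA
pos 8: ACG -> T; peptide=MAT
pos 11: ACU -> T; peptide=MATT
pos 14: UGU -> C; peptide=MATTC
pos 17: CUG -> L; peptide=MATTCL
pos 20: AUU -> I; peptide=MATTCLI
pos 23: CGU -> R; peptide=MATTCLIR
pos 26: UAG -> STOP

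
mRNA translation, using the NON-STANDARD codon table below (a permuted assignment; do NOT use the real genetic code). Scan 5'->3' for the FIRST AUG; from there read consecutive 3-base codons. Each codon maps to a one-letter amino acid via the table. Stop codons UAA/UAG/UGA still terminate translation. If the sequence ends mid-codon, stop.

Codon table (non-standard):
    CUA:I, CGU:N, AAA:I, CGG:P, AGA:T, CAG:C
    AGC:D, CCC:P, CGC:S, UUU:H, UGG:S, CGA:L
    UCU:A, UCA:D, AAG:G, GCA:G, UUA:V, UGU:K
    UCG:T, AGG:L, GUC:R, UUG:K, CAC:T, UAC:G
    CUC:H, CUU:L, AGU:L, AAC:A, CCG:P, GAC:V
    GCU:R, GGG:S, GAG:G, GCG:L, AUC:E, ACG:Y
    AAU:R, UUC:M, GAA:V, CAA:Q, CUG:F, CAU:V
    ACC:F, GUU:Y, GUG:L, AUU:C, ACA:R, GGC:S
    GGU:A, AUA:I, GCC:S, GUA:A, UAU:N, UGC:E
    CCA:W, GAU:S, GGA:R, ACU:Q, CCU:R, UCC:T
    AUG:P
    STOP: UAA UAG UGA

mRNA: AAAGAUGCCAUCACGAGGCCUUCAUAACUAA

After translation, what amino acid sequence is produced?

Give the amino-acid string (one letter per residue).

start AUG at pos 4
pos 4: AUG -> P; peptide=P
pos 7: CCA -> W; peptide=PW
pos 10: UCA -> D; peptide=PWD
pos 13: CGA -> L; peptide=PWDL
pos 16: GGC -> S; peptide=PWDLS
pos 19: CUU -> L; peptide=PWDLSL
pos 22: CAU -> V; peptide=PWDLSLV
pos 25: AAC -> A; peptide=PWDLSLVA
pos 28: UAA -> STOP

Answer: PWDLSLVA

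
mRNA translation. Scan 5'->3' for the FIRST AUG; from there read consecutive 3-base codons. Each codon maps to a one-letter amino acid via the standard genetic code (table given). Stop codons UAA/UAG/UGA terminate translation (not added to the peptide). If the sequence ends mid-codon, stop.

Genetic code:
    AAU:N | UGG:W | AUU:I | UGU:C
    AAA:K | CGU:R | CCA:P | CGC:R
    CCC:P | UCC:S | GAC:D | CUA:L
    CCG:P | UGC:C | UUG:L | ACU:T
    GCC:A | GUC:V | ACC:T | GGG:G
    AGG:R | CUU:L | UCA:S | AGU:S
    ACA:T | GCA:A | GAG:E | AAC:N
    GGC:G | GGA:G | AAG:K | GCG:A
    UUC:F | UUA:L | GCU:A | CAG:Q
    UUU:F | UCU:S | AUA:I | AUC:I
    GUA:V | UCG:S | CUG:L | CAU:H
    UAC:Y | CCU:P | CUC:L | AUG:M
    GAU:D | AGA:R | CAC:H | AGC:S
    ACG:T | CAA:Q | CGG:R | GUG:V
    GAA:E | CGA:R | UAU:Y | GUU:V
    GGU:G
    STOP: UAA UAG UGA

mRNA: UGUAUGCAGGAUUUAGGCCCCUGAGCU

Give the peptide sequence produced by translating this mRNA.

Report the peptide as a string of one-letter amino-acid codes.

start AUG at pos 3
pos 3: AUG -> M; peptide=M
pos 6: CAG -> Q; peptide=MQ
pos 9: GAU -> D; peptide=MQD
pos 12: UUA -> L; peptide=MQDL
pos 15: GGC -> G; peptide=MQDLG
pos 18: CCC -> P; peptide=MQDLGP
pos 21: UGA -> STOP

Answer: MQDLGP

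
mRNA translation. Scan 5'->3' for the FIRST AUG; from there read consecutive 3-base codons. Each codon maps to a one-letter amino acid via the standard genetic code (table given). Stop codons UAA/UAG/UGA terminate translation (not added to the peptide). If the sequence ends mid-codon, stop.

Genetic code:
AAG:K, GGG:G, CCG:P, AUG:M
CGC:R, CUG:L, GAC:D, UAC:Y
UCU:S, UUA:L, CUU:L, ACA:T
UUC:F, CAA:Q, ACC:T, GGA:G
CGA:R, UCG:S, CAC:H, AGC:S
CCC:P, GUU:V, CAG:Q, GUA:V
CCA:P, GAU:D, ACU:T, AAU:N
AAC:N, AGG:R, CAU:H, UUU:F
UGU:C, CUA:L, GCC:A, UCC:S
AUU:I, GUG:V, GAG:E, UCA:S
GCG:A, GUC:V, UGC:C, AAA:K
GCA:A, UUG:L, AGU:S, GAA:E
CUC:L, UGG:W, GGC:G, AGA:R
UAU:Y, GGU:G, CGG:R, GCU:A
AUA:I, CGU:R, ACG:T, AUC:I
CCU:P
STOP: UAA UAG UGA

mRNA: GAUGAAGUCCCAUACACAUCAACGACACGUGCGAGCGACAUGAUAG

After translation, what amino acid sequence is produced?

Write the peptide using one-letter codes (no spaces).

Answer: MKSHTHQRHVRAT

Derivation:
start AUG at pos 1
pos 1: AUG -> M; peptide=M
pos 4: AAG -> K; peptide=MK
pos 7: UCC -> S; peptide=MKS
pos 10: CAU -> H; peptide=MKSH
pos 13: ACA -> T; peptide=MKSHT
pos 16: CAU -> H; peptide=MKSHTH
pos 19: CAA -> Q; peptide=MKSHTHQ
pos 22: CGA -> R; peptide=MKSHTHQR
pos 25: CAC -> H; peptide=MKSHTHQRH
pos 28: GUG -> V; peptide=MKSHTHQRHV
pos 31: CGA -> R; peptide=MKSHTHQRHVR
pos 34: GCG -> A; peptide=MKSHTHQRHVRA
pos 37: ACA -> T; peptide=MKSHTHQRHVRAT
pos 40: UGA -> STOP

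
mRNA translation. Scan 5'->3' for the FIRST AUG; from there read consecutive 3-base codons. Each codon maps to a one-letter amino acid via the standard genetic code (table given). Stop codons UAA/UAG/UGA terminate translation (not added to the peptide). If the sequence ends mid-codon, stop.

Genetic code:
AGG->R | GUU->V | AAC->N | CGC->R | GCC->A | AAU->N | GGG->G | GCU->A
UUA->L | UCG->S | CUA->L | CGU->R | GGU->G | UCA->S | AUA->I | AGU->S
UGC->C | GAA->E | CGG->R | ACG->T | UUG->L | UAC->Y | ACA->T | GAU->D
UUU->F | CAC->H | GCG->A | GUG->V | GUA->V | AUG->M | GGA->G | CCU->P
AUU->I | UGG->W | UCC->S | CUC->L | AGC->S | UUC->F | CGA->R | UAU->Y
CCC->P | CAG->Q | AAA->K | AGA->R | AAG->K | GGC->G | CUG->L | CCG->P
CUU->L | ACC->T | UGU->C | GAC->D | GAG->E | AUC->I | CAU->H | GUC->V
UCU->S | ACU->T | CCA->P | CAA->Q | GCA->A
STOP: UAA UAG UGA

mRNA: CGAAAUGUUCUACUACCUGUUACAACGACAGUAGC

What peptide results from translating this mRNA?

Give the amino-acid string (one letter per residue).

start AUG at pos 4
pos 4: AUG -> M; peptide=M
pos 7: UUC -> F; peptide=MF
pos 10: UAC -> Y; peptide=MFY
pos 13: UAC -> Y; peptide=MFYY
pos 16: CUG -> L; peptide=MFYYL
pos 19: UUA -> L; peptide=MFYYLL
pos 22: CAA -> Q; peptide=MFYYLLQ
pos 25: CGA -> R; peptide=MFYYLLQR
pos 28: CAG -> Q; peptide=MFYYLLQRQ
pos 31: UAG -> STOP

Answer: MFYYLLQRQ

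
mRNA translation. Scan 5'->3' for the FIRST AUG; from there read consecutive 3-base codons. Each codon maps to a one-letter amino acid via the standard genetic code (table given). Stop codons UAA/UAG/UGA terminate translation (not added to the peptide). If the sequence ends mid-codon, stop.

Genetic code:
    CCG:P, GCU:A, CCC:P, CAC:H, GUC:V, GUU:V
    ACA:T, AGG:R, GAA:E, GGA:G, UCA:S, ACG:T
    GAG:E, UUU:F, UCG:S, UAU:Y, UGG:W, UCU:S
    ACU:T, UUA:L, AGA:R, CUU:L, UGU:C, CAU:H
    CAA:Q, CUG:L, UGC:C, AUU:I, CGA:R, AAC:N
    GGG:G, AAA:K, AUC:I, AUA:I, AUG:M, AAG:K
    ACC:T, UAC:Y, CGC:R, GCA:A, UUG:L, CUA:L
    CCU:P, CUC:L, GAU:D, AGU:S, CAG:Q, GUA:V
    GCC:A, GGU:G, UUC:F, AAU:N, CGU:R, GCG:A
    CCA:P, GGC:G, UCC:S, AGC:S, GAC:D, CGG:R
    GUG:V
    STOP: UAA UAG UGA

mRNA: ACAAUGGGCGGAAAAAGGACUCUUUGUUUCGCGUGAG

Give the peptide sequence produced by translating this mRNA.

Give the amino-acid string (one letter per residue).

Answer: MGGKRTLCFA

Derivation:
start AUG at pos 3
pos 3: AUG -> M; peptide=M
pos 6: GGC -> G; peptide=MG
pos 9: GGA -> G; peptide=MGG
pos 12: AAA -> K; peptide=MGGK
pos 15: AGG -> R; peptide=MGGKR
pos 18: ACU -> T; peptide=MGGKRT
pos 21: CUU -> L; peptide=MGGKRTL
pos 24: UGU -> C; peptide=MGGKRTLC
pos 27: UUC -> F; peptide=MGGKRTLCF
pos 30: GCG -> A; peptide=MGGKRTLCFA
pos 33: UGA -> STOP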